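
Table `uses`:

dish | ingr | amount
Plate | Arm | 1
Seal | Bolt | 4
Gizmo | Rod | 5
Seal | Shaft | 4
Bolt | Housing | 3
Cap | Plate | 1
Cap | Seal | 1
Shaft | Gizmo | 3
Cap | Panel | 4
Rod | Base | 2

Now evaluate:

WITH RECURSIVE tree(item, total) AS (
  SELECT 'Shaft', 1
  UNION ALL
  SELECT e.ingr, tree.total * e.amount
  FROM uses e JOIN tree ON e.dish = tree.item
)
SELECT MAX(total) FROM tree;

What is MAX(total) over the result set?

Base: (Shaft, total=1).
Iteration 1: components of {Shaft} -> Gizmo = 1*3 = 3.
Iteration 2: components of {Gizmo} -> Rod = 3*5 = 15.
Iteration 3: components of {Rod} -> Base = 15*2 = 30.
Iteration 4: no further components; recursion stops.
total values: 1, 3, 15, 30; the maximum is 30.

30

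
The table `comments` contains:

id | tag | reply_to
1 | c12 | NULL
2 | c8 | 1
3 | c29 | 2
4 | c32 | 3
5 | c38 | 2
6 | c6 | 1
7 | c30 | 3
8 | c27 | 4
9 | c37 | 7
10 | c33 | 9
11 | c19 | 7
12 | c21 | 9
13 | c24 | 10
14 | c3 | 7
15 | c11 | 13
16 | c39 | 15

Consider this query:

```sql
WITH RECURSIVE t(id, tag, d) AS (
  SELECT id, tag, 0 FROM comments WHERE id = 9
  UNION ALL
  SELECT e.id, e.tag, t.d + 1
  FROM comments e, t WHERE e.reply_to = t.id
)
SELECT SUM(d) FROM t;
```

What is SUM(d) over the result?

Base: id=9 (c37) at d 0.
Iteration 1: rows with reply_to in {9} -> c33 (id 10, d 1), c21 (id 12, d 1).
Iteration 2: rows with reply_to in {10,12} -> c24 (id 13, d 2).
Iteration 3: rows with reply_to in {13} -> c11 (id 15, d 3).
Iteration 4: rows with reply_to in {15} -> c39 (id 16, d 4).
Iteration 5: no rows with reply_to in {16}; recursion stops.
SUM(d) = 0 + 1 + 1 + 2 + 3 + 4 = 11.

11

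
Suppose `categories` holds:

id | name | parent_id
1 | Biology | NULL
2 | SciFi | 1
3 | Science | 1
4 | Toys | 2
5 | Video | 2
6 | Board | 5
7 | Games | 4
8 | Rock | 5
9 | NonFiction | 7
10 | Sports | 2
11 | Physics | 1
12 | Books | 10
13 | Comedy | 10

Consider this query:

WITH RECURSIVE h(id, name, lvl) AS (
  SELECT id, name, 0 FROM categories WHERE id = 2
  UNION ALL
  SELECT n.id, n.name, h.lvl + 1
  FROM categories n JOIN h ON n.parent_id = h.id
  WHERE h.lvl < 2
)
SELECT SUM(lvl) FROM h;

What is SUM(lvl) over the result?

Base: id=2 (SciFi) at lvl 0.
Iteration 1: rows with parent_id in {2} -> Toys (id 4, lvl 1), Video (id 5, lvl 1), Sports (id 10, lvl 1).
Iteration 2: rows with parent_id in {4,5,10} -> Board (id 6, lvl 2), Games (id 7, lvl 2), Rock (id 8, lvl 2), Books (id 12, lvl 2), Comedy (id 13, lvl 2).
Iteration 3: lvl < 2 fails for all current rows; recursion stops.
SUM(lvl) = 0 + 1 + 1 + 1 + 2 + 2 + 2 + 2 + 2 = 13.

13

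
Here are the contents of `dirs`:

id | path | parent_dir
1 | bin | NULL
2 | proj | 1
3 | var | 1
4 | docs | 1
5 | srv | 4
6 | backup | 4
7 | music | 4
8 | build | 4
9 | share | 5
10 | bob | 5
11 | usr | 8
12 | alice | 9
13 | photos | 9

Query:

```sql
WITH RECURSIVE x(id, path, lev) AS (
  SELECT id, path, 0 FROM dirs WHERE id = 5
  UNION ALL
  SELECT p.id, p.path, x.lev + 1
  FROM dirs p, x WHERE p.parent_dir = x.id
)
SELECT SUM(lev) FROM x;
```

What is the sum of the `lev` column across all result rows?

Base: id=5 (srv) at lev 0.
Iteration 1: rows with parent_dir in {5} -> share (id 9, lev 1), bob (id 10, lev 1).
Iteration 2: rows with parent_dir in {9,10} -> alice (id 12, lev 2), photos (id 13, lev 2).
Iteration 3: no rows with parent_dir in {12,13}; recursion stops.
SUM(lev) = 0 + 1 + 1 + 2 + 2 = 6.

6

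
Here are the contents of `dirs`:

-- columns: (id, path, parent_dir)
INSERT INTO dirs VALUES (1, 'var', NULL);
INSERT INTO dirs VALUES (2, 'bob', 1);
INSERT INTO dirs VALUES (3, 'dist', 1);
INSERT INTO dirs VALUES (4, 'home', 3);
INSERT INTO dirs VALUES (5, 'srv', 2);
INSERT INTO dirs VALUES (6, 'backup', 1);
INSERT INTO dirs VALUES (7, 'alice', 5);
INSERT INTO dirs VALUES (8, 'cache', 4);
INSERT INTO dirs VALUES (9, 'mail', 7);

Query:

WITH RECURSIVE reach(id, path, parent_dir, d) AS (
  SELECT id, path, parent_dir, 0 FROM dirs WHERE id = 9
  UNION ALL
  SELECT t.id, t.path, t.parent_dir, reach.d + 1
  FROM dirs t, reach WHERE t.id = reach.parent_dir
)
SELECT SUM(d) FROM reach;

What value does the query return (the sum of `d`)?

10

Base: id=9 (mail), parent_dir=7, d 0.
Iteration 1: join on id=7 -> alice (id 7, parent_dir=5, d 1).
Iteration 2: join on id=5 -> srv (id 5, parent_dir=2, d 2).
Iteration 3: join on id=2 -> bob (id 2, parent_dir=1, d 3).
Iteration 4: join on id=1 -> var (id 1, parent_dir=NULL, d 4).
Iteration 5: parent_dir is NULL; no match; recursion stops.
SUM(d) = 0 + 1 + 2 + 3 + 4 = 10.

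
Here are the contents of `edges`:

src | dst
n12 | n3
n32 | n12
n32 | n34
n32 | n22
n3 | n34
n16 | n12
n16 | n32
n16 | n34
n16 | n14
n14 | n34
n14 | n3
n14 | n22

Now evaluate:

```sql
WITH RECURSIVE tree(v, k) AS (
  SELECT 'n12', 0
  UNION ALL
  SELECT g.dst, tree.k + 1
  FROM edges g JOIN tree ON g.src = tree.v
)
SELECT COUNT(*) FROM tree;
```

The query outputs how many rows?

3

Base: (n12, k=0).
Iteration 1: edges from {n12} -> (n3, k=1).
Iteration 2: edges from {n3} -> (n34, k=2).
Iteration 3: no outgoing edges from {n34}; recursion stops.
Total rows emitted: 3.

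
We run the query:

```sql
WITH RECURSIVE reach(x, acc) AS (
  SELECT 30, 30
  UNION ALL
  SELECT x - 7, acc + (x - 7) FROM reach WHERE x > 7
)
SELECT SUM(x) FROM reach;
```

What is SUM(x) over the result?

80

Base: x=30, acc=30.
Iteration 1: 30 > 7 holds -> x = 30 - 7 = 23, acc = 30 + 23 = 53.
Iteration 2: 23 > 7 holds -> x = 23 - 7 = 16, acc = 53 + 16 = 69.
Iteration 3: 16 > 7 holds -> x = 16 - 7 = 9, acc = 69 + 9 = 78.
Iteration 4: 9 > 7 holds -> x = 9 - 7 = 2, acc = 78 + 2 = 80.
Iteration 5: 2 > 7 fails; recursion stops.
SUM(x) = 30 + 23 + 16 + 9 + 2 = 80.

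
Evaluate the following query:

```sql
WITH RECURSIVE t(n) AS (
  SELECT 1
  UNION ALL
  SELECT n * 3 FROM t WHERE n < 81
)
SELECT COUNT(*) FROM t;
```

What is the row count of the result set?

Base: n=1.
Iteration 1: 1 < 81 holds -> n = 1 * 3 = 3.
Iteration 2: 3 < 81 holds -> n = 3 * 3 = 9.
Iteration 3: 9 < 81 holds -> n = 9 * 3 = 27.
Iteration 4: 27 < 81 holds -> n = 27 * 3 = 81.
Iteration 5: 81 < 81 fails; recursion stops.
Total rows emitted: 5.

5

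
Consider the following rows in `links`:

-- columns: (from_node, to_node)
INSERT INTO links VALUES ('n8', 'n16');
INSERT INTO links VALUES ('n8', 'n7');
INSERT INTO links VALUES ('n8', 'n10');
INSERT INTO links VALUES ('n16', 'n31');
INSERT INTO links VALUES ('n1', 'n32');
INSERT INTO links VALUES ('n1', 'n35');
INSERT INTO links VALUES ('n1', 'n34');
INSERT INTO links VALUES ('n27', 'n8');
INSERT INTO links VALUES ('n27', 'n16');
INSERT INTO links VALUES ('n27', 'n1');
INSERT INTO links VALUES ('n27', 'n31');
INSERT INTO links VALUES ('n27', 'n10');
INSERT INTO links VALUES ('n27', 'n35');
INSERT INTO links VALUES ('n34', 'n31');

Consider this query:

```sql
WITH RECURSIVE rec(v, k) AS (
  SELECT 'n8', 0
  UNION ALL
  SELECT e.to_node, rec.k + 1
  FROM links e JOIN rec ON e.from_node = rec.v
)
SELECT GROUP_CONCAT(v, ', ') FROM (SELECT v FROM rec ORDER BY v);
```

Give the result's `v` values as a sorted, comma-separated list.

Base: (n8, k=0).
Iteration 1: edges from {n8} -> (n10, k=1), (n16, k=1), (n7, k=1).
Iteration 2: edges from {n10,n16,n7} -> (n31, k=2).
Iteration 3: no outgoing edges from {n31}; recursion stops.

n10, n16, n31, n7, n8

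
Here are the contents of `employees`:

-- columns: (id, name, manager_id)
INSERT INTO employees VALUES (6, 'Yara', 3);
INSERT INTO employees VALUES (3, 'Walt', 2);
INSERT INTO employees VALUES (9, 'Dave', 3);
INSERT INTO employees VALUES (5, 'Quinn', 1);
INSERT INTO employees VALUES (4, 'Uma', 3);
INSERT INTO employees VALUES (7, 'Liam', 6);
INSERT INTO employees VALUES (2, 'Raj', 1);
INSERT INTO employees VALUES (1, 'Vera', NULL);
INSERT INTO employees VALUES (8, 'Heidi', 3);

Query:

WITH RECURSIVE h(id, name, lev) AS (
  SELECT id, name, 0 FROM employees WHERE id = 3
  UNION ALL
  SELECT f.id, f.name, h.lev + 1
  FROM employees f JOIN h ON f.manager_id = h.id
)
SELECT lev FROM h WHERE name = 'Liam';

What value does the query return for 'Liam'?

2

Base: id=3 (Walt) at lev 0.
Iteration 1: rows with manager_id in {3} -> Uma (id 4, lev 1), Yara (id 6, lev 1), Heidi (id 8, lev 1), Dave (id 9, lev 1).
Iteration 2: rows with manager_id in {4,6,8,9} -> Liam (id 7, lev 2).
Iteration 3: no rows with manager_id in {7}; recursion stops.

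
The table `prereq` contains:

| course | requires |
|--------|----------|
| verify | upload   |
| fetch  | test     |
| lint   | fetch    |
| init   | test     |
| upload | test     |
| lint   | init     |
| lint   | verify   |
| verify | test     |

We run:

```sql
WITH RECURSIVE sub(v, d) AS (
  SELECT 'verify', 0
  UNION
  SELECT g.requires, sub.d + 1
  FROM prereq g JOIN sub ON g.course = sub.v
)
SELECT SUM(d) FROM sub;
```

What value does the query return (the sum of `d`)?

Base: (verify, d=0).
Iteration 1: edges from {verify} -> (test, d=1), (upload, d=1).
Iteration 2: edges from {test,upload} -> (test, d=2).
Iteration 3: no outgoing edges from {test}; recursion stops.
SUM(d) = 0 + 1 + 1 + 2 = 4.

4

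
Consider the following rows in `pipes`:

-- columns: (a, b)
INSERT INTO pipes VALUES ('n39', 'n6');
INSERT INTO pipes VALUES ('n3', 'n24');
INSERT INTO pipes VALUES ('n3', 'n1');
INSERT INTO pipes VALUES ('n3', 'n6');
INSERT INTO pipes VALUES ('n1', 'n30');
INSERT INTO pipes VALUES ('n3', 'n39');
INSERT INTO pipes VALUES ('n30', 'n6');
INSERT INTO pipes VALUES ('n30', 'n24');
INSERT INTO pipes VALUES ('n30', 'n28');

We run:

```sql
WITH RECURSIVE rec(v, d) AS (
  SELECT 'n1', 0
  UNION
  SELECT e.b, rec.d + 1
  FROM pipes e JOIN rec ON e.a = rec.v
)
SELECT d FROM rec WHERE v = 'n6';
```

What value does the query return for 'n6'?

Base: (n1, d=0).
Iteration 1: edges from {n1} -> (n30, d=1).
Iteration 2: edges from {n30} -> (n24, d=2), (n28, d=2), (n6, d=2).
Iteration 3: no outgoing edges from {n24,n28,n6}; recursion stops.

2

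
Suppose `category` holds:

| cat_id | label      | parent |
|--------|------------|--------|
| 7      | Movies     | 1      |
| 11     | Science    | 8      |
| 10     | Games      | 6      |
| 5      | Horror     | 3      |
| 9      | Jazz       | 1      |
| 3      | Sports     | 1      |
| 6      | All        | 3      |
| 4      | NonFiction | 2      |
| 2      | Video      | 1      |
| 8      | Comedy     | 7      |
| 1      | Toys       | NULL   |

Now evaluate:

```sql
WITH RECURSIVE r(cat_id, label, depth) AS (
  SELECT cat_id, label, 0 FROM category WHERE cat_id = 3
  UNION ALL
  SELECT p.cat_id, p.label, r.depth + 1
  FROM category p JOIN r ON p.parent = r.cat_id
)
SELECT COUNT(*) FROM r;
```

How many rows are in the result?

Base: cat_id=3 (Sports) at depth 0.
Iteration 1: rows with parent in {3} -> Horror (id 5, depth 1), All (id 6, depth 1).
Iteration 2: rows with parent in {5,6} -> Games (id 10, depth 2).
Iteration 3: no rows with parent in {10}; recursion stops.
Total rows emitted: 4.

4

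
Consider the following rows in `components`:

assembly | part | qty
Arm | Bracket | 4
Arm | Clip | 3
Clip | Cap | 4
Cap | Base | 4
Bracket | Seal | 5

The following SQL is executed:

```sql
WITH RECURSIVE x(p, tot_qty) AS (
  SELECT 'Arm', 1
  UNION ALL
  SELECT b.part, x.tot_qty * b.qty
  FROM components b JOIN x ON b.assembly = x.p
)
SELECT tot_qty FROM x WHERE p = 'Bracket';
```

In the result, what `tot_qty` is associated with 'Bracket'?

Base: (Arm, tot_qty=1).
Iteration 1: components of {Arm} -> Bracket = 1*4 = 4, Clip = 1*3 = 3.
Iteration 2: components of {Bracket,Clip} -> Cap = 3*4 = 12, Seal = 4*5 = 20.
Iteration 3: components of {Cap,Seal} -> Base = 12*4 = 48.
Iteration 4: no further components; recursion stops.

4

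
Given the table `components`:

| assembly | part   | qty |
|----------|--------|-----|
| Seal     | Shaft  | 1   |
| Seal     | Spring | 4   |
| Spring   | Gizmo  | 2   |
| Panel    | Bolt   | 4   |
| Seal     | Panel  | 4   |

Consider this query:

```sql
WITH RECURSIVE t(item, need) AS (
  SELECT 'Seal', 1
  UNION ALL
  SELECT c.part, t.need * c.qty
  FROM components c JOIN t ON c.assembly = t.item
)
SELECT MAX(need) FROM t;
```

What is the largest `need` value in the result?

Base: (Seal, need=1).
Iteration 1: components of {Seal} -> Panel = 1*4 = 4, Shaft = 1*1 = 1, Spring = 1*4 = 4.
Iteration 2: components of {Panel,Shaft,Spring} -> Bolt = 4*4 = 16, Gizmo = 4*2 = 8.
Iteration 3: no further components; recursion stops.
need values: 1, 4, 4, 1, 8, 16; the maximum is 16.

16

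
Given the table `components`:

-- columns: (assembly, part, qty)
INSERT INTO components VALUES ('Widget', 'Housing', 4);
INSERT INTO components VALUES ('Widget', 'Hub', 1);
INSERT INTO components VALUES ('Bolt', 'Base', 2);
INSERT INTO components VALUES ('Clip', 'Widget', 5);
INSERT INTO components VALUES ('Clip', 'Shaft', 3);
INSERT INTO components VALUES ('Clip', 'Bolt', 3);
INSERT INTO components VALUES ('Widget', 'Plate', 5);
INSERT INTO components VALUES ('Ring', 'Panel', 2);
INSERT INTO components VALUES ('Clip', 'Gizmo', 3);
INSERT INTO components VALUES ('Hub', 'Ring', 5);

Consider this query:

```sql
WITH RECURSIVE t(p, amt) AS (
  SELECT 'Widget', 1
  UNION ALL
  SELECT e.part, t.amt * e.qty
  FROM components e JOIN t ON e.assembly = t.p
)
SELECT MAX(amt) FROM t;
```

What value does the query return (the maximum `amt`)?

10

Base: (Widget, amt=1).
Iteration 1: components of {Widget} -> Housing = 1*4 = 4, Hub = 1*1 = 1, Plate = 1*5 = 5.
Iteration 2: components of {Housing,Hub,Plate} -> Ring = 1*5 = 5.
Iteration 3: components of {Ring} -> Panel = 5*2 = 10.
Iteration 4: no further components; recursion stops.
amt values: 1, 5, 1, 4, 5, 10; the maximum is 10.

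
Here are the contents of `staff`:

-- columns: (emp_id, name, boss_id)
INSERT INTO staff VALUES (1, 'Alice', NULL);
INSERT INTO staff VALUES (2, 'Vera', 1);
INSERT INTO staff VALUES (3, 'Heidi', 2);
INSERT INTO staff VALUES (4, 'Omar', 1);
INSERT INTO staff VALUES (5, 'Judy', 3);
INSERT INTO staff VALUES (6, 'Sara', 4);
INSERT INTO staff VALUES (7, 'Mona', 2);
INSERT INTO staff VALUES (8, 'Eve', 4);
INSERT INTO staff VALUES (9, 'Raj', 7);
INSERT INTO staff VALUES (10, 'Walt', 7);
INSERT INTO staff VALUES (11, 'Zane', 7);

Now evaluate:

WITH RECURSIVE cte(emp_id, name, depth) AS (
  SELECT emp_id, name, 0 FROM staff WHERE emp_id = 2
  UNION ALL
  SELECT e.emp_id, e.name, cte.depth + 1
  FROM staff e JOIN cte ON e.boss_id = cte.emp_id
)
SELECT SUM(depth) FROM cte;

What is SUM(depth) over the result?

Base: emp_id=2 (Vera) at depth 0.
Iteration 1: rows with boss_id in {2} -> Heidi (id 3, depth 1), Mona (id 7, depth 1).
Iteration 2: rows with boss_id in {3,7} -> Judy (id 5, depth 2), Raj (id 9, depth 2), Walt (id 10, depth 2), Zane (id 11, depth 2).
Iteration 3: no rows with boss_id in {5,9,10,11}; recursion stops.
SUM(depth) = 0 + 1 + 1 + 2 + 2 + 2 + 2 = 10.

10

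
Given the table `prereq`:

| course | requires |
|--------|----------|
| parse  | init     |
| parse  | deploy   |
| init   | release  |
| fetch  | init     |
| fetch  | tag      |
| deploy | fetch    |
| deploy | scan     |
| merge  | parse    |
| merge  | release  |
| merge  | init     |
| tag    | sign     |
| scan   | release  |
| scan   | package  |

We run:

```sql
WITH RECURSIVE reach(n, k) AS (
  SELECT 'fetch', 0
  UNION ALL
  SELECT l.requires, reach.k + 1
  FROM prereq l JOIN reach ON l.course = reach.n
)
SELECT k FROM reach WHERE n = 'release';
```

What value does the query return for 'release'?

Base: (fetch, k=0).
Iteration 1: edges from {fetch} -> (init, k=1), (tag, k=1).
Iteration 2: edges from {init,tag} -> (release, k=2), (sign, k=2).
Iteration 3: no outgoing edges from {release,sign}; recursion stops.

2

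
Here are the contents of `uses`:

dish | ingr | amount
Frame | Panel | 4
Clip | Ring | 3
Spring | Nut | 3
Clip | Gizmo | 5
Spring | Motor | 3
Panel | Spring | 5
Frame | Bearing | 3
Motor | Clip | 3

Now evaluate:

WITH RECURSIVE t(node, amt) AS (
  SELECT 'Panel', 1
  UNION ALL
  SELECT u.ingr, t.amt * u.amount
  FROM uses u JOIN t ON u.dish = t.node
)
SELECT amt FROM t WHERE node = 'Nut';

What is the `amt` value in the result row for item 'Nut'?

15

Base: (Panel, amt=1).
Iteration 1: components of {Panel} -> Spring = 1*5 = 5.
Iteration 2: components of {Spring} -> Motor = 5*3 = 15, Nut = 5*3 = 15.
Iteration 3: components of {Motor,Nut} -> Clip = 15*3 = 45.
Iteration 4: components of {Clip} -> Gizmo = 45*5 = 225, Ring = 45*3 = 135.
Iteration 5: no further components; recursion stops.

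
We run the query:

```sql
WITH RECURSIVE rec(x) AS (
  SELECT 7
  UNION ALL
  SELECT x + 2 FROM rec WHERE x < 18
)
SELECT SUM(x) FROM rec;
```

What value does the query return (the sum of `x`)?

91

Base: x=7.
Iteration 1: 7 < 18 holds -> x = 7 + 2 = 9.
Iteration 2: 9 < 18 holds -> x = 9 + 2 = 11.
Iteration 3: 11 < 18 holds -> x = 11 + 2 = 13.
Iteration 4: 13 < 18 holds -> x = 13 + 2 = 15.
Iteration 5: 15 < 18 holds -> x = 15 + 2 = 17.
Iteration 6: 17 < 18 holds -> x = 17 + 2 = 19.
Iteration 7: 19 < 18 fails; recursion stops.
SUM(x) = 7 + 9 + 11 + 13 + 15 + 17 + 19 = 91.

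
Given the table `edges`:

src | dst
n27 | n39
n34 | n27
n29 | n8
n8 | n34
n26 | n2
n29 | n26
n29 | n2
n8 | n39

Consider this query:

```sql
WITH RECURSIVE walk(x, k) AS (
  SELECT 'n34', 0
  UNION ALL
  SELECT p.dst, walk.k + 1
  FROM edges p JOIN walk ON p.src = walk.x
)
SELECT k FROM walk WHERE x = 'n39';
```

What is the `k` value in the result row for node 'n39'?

Base: (n34, k=0).
Iteration 1: edges from {n34} -> (n27, k=1).
Iteration 2: edges from {n27} -> (n39, k=2).
Iteration 3: no outgoing edges from {n39}; recursion stops.

2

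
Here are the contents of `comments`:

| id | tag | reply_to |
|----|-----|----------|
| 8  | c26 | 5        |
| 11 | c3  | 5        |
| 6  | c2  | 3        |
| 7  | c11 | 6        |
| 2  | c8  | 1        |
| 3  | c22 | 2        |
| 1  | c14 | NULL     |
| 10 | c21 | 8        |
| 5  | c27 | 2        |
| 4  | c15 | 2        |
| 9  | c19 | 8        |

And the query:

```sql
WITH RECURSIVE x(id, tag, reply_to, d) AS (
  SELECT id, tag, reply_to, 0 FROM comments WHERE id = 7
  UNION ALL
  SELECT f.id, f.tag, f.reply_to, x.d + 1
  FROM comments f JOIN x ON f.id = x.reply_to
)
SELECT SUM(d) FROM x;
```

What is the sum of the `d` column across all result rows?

10

Base: id=7 (c11), reply_to=6, d 0.
Iteration 1: join on id=6 -> c2 (id 6, reply_to=3, d 1).
Iteration 2: join on id=3 -> c22 (id 3, reply_to=2, d 2).
Iteration 3: join on id=2 -> c8 (id 2, reply_to=1, d 3).
Iteration 4: join on id=1 -> c14 (id 1, reply_to=NULL, d 4).
Iteration 5: reply_to is NULL; no match; recursion stops.
SUM(d) = 0 + 1 + 2 + 3 + 4 = 10.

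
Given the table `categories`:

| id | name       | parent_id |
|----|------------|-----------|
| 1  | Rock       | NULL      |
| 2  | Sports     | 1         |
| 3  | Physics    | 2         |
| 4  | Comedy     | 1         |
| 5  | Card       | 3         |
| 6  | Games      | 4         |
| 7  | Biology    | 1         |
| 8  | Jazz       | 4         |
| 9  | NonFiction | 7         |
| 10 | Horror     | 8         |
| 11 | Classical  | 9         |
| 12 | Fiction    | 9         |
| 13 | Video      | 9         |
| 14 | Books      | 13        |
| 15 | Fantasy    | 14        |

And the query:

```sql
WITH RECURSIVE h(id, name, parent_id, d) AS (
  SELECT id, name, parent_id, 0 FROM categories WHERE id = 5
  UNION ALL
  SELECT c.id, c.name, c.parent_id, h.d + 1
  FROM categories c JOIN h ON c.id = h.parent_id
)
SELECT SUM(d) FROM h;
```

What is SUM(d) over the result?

Base: id=5 (Card), parent_id=3, d 0.
Iteration 1: join on id=3 -> Physics (id 3, parent_id=2, d 1).
Iteration 2: join on id=2 -> Sports (id 2, parent_id=1, d 2).
Iteration 3: join on id=1 -> Rock (id 1, parent_id=NULL, d 3).
Iteration 4: parent_id is NULL; no match; recursion stops.
SUM(d) = 0 + 1 + 2 + 3 = 6.

6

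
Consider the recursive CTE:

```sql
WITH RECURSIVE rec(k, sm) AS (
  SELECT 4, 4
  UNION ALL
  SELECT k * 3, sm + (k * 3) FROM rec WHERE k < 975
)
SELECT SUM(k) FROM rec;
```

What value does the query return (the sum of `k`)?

Base: k=4, sm=4.
Iteration 1: 4 < 975 holds -> k = 4 * 3 = 12, sm = 4 + 12 = 16.
Iteration 2: 12 < 975 holds -> k = 12 * 3 = 36, sm = 16 + 36 = 52.
Iteration 3: 36 < 975 holds -> k = 36 * 3 = 108, sm = 52 + 108 = 160.
Iteration 4: 108 < 975 holds -> k = 108 * 3 = 324, sm = 160 + 324 = 484.
Iteration 5: 324 < 975 holds -> k = 324 * 3 = 972, sm = 484 + 972 = 1456.
Iteration 6: 972 < 975 holds -> k = 972 * 3 = 2916, sm = 1456 + 2916 = 4372.
Iteration 7: 2916 < 975 fails; recursion stops.
SUM(k) = 4 + 12 + 36 + 108 + 324 + 972 + 2916 = 4372.

4372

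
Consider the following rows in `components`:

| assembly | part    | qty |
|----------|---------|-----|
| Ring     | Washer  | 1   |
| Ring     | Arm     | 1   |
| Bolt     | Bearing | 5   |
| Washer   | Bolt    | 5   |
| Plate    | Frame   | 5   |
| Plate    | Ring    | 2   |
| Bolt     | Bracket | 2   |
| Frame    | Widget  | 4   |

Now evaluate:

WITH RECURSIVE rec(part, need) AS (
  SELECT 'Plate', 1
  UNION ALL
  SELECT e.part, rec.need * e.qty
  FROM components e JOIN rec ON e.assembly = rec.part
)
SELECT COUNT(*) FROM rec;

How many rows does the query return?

Base: (Plate, need=1).
Iteration 1: components of {Plate} -> Frame = 1*5 = 5, Ring = 1*2 = 2.
Iteration 2: components of {Frame,Ring} -> Arm = 2*1 = 2, Washer = 2*1 = 2, Widget = 5*4 = 20.
Iteration 3: components of {Arm,Washer,Widget} -> Bolt = 2*5 = 10.
Iteration 4: components of {Bolt} -> Bearing = 10*5 = 50, Bracket = 10*2 = 20.
Iteration 5: no further components; recursion stops.
Total rows emitted: 9.

9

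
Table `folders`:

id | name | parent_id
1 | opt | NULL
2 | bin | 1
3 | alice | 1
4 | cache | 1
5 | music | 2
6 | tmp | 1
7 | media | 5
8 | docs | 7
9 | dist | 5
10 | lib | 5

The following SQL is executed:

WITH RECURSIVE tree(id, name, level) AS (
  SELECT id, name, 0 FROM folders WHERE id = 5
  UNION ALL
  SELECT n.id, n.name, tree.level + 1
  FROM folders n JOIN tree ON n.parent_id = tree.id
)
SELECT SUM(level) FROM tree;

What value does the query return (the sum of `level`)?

Base: id=5 (music) at level 0.
Iteration 1: rows with parent_id in {5} -> media (id 7, level 1), dist (id 9, level 1), lib (id 10, level 1).
Iteration 2: rows with parent_id in {7,9,10} -> docs (id 8, level 2).
Iteration 3: no rows with parent_id in {8}; recursion stops.
SUM(level) = 0 + 1 + 1 + 1 + 2 = 5.

5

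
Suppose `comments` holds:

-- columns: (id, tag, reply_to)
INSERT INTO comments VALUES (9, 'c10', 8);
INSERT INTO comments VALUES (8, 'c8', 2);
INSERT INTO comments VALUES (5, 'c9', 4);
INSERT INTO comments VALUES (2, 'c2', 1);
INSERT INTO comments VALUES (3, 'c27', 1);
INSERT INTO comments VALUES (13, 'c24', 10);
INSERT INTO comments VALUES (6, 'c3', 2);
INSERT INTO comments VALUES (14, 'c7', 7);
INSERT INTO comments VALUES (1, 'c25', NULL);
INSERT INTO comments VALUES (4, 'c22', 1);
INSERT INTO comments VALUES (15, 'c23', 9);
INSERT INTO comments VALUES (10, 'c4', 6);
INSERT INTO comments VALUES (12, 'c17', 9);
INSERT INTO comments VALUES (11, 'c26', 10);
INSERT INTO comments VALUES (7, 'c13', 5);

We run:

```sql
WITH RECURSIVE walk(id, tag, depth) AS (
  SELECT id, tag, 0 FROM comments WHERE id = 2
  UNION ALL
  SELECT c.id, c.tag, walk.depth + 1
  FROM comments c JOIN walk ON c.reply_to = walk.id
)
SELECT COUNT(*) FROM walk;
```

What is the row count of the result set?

Base: id=2 (c2) at depth 0.
Iteration 1: rows with reply_to in {2} -> c3 (id 6, depth 1), c8 (id 8, depth 1).
Iteration 2: rows with reply_to in {6,8} -> c10 (id 9, depth 2), c4 (id 10, depth 2).
Iteration 3: rows with reply_to in {9,10} -> c26 (id 11, depth 3), c17 (id 12, depth 3), c24 (id 13, depth 3), c23 (id 15, depth 3).
Iteration 4: no rows with reply_to in {11,12,13,15}; recursion stops.
Total rows emitted: 9.

9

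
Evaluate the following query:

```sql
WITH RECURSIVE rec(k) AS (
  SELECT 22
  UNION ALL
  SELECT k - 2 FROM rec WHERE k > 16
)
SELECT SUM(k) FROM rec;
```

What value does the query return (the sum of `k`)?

Base: k=22.
Iteration 1: 22 > 16 holds -> k = 22 - 2 = 20.
Iteration 2: 20 > 16 holds -> k = 20 - 2 = 18.
Iteration 3: 18 > 16 holds -> k = 18 - 2 = 16.
Iteration 4: 16 > 16 fails; recursion stops.
SUM(k) = 22 + 20 + 18 + 16 = 76.

76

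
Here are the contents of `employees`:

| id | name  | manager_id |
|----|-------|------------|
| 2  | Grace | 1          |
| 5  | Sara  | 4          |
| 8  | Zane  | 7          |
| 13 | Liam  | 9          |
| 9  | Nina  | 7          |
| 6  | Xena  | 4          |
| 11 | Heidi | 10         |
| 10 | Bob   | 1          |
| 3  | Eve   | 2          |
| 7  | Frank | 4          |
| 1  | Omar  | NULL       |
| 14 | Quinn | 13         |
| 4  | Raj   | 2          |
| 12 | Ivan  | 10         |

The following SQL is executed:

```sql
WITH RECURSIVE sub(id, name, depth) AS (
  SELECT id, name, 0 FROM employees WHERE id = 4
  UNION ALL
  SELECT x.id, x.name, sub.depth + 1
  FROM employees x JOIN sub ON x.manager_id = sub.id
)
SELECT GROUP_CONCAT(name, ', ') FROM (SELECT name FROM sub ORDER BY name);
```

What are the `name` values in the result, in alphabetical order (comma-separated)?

Base: id=4 (Raj) at depth 0.
Iteration 1: rows with manager_id in {4} -> Sara (id 5, depth 1), Xena (id 6, depth 1), Frank (id 7, depth 1).
Iteration 2: rows with manager_id in {5,6,7} -> Zane (id 8, depth 2), Nina (id 9, depth 2).
Iteration 3: rows with manager_id in {8,9} -> Liam (id 13, depth 3).
Iteration 4: rows with manager_id in {13} -> Quinn (id 14, depth 4).
Iteration 5: no rows with manager_id in {14}; recursion stops.

Frank, Liam, Nina, Quinn, Raj, Sara, Xena, Zane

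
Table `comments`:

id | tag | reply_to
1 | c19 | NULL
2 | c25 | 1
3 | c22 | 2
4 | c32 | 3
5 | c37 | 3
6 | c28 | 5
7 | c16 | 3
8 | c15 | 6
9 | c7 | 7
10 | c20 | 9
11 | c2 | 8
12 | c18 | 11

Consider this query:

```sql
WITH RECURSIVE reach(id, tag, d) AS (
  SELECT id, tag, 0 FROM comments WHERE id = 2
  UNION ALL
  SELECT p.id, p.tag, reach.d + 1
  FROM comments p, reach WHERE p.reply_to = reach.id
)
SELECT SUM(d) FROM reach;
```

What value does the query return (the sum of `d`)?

32

Base: id=2 (c25) at d 0.
Iteration 1: rows with reply_to in {2} -> c22 (id 3, d 1).
Iteration 2: rows with reply_to in {3} -> c32 (id 4, d 2), c37 (id 5, d 2), c16 (id 7, d 2).
Iteration 3: rows with reply_to in {4,5,7} -> c28 (id 6, d 3), c7 (id 9, d 3).
Iteration 4: rows with reply_to in {6,9} -> c15 (id 8, d 4), c20 (id 10, d 4).
Iteration 5: rows with reply_to in {8,10} -> c2 (id 11, d 5).
Iteration 6: rows with reply_to in {11} -> c18 (id 12, d 6).
Iteration 7: no rows with reply_to in {12}; recursion stops.
SUM(d) = 0 + 1 + 2 + 2 + 2 + 3 + 3 + 4 + 4 + 5 + 6 = 32.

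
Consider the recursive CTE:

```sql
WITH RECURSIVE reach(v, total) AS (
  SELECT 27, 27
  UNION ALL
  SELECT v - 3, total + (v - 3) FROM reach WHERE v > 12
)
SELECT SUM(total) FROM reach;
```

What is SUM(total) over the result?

Base: v=27, total=27.
Iteration 1: 27 > 12 holds -> v = 27 - 3 = 24, total = 27 + 24 = 51.
Iteration 2: 24 > 12 holds -> v = 24 - 3 = 21, total = 51 + 21 = 72.
Iteration 3: 21 > 12 holds -> v = 21 - 3 = 18, total = 72 + 18 = 90.
Iteration 4: 18 > 12 holds -> v = 18 - 3 = 15, total = 90 + 15 = 105.
Iteration 5: 15 > 12 holds -> v = 15 - 3 = 12, total = 105 + 12 = 117.
Iteration 6: 12 > 12 fails; recursion stops.
SUM(total) = 27 + 51 + 72 + 90 + 105 + 117 = 462.

462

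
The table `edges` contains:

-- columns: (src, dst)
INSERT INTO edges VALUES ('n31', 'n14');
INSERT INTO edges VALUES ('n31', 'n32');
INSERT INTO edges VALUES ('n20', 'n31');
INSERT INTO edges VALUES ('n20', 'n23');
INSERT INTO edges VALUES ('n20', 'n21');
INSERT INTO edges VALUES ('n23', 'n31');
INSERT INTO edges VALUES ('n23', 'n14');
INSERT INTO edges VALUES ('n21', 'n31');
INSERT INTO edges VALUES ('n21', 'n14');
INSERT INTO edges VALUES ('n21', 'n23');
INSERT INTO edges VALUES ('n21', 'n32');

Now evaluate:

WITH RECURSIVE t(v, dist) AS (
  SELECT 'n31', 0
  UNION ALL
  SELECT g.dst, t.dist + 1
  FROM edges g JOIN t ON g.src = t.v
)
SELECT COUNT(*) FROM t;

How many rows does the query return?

3

Base: (n31, dist=0).
Iteration 1: edges from {n31} -> (n14, dist=1), (n32, dist=1).
Iteration 2: no outgoing edges from {n14,n32}; recursion stops.
Total rows emitted: 3.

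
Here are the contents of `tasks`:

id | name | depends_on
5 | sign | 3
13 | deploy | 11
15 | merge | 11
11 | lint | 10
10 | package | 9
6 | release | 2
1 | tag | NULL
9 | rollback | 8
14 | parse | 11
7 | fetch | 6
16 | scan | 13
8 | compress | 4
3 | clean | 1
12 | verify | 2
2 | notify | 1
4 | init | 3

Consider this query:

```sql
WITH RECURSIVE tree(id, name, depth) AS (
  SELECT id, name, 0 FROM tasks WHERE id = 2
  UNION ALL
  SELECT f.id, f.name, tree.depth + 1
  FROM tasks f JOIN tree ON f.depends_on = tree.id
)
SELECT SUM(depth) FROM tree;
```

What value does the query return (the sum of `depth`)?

4

Base: id=2 (notify) at depth 0.
Iteration 1: rows with depends_on in {2} -> release (id 6, depth 1), verify (id 12, depth 1).
Iteration 2: rows with depends_on in {6,12} -> fetch (id 7, depth 2).
Iteration 3: no rows with depends_on in {7}; recursion stops.
SUM(depth) = 0 + 1 + 1 + 2 = 4.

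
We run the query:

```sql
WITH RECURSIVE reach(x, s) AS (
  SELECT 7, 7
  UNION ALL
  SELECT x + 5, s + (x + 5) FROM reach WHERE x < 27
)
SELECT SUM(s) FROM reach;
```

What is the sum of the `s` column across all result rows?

Base: x=7, s=7.
Iteration 1: 7 < 27 holds -> x = 7 + 5 = 12, s = 7 + 12 = 19.
Iteration 2: 12 < 27 holds -> x = 12 + 5 = 17, s = 19 + 17 = 36.
Iteration 3: 17 < 27 holds -> x = 17 + 5 = 22, s = 36 + 22 = 58.
Iteration 4: 22 < 27 holds -> x = 22 + 5 = 27, s = 58 + 27 = 85.
Iteration 5: 27 < 27 fails; recursion stops.
SUM(s) = 7 + 19 + 36 + 58 + 85 = 205.

205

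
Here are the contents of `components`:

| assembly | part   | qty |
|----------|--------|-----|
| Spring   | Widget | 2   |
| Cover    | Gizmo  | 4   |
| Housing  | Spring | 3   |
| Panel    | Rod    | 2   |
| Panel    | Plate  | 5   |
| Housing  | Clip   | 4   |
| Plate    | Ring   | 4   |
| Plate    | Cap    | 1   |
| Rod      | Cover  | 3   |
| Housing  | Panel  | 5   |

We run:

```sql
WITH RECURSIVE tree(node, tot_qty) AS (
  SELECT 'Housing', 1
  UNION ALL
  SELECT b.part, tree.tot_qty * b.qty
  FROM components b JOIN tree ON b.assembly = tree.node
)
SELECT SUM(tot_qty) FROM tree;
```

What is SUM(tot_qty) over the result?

Base: (Housing, tot_qty=1).
Iteration 1: components of {Housing} -> Clip = 1*4 = 4, Panel = 1*5 = 5, Spring = 1*3 = 3.
Iteration 2: components of {Clip,Panel,Spring} -> Plate = 5*5 = 25, Rod = 5*2 = 10, Widget = 3*2 = 6.
Iteration 3: components of {Plate,Rod,Widget} -> Cap = 25*1 = 25, Cover = 10*3 = 30, Ring = 25*4 = 100.
Iteration 4: components of {Cap,Cover,Ring} -> Gizmo = 30*4 = 120.
Iteration 5: no further components; recursion stops.
SUM(tot_qty) = 1 + 3 + 5 + 4 + 6 + 10 + 25 + 30 + 25 + 100 + 120 = 329.

329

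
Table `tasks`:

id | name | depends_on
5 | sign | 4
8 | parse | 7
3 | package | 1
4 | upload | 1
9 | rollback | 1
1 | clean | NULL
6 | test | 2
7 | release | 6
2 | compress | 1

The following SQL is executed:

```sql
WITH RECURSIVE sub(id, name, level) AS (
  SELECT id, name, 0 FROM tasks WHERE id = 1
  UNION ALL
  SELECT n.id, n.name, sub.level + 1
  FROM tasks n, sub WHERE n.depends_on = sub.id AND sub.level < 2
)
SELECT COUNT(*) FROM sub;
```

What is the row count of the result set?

7

Base: id=1 (clean) at level 0.
Iteration 1: rows with depends_on in {1} -> compress (id 2, level 1), package (id 3, level 1), upload (id 4, level 1), rollback (id 9, level 1).
Iteration 2: rows with depends_on in {2,3,4,9} -> sign (id 5, level 2), test (id 6, level 2).
Iteration 3: level < 2 fails for all current rows; recursion stops.
Total rows emitted: 7.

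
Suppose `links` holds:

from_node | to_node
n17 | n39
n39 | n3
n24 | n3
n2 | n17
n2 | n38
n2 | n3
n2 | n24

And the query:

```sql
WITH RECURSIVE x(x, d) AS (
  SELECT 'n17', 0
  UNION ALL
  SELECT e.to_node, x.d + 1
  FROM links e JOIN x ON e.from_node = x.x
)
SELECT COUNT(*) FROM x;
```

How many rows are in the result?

Base: (n17, d=0).
Iteration 1: edges from {n17} -> (n39, d=1).
Iteration 2: edges from {n39} -> (n3, d=2).
Iteration 3: no outgoing edges from {n3}; recursion stops.
Total rows emitted: 3.

3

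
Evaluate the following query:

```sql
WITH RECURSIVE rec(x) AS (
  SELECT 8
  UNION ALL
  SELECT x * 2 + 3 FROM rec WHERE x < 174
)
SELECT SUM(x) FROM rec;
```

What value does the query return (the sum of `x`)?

675

Base: x=8.
Iteration 1: 8 < 174 holds -> x = 8 * 2 + 3 = 19.
Iteration 2: 19 < 174 holds -> x = 19 * 2 + 3 = 41.
Iteration 3: 41 < 174 holds -> x = 41 * 2 + 3 = 85.
Iteration 4: 85 < 174 holds -> x = 85 * 2 + 3 = 173.
Iteration 5: 173 < 174 holds -> x = 173 * 2 + 3 = 349.
Iteration 6: 349 < 174 fails; recursion stops.
SUM(x) = 8 + 19 + 41 + 85 + 173 + 349 = 675.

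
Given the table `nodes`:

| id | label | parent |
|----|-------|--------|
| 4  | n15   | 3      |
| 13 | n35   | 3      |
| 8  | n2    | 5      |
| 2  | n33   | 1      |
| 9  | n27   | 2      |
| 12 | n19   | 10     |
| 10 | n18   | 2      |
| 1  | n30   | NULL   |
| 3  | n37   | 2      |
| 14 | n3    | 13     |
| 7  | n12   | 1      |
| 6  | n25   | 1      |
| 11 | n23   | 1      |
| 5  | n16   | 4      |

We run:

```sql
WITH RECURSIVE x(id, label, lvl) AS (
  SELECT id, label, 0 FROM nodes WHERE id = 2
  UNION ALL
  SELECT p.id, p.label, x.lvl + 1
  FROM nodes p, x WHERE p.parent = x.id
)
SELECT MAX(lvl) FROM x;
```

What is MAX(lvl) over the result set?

Base: id=2 (n33) at lvl 0.
Iteration 1: rows with parent in {2} -> n37 (id 3, lvl 1), n27 (id 9, lvl 1), n18 (id 10, lvl 1).
Iteration 2: rows with parent in {3,9,10} -> n15 (id 4, lvl 2), n19 (id 12, lvl 2), n35 (id 13, lvl 2).
Iteration 3: rows with parent in {4,12,13} -> n16 (id 5, lvl 3), n3 (id 14, lvl 3).
Iteration 4: rows with parent in {5,14} -> n2 (id 8, lvl 4).
Iteration 5: no rows with parent in {8}; recursion stops.
lvl values: 0, 1, 1, 1, 2, 2, 2, 3, 3, 4; the maximum is 4.

4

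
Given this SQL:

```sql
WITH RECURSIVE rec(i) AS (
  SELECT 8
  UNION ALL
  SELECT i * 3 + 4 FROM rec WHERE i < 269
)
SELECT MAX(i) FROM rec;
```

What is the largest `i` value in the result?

Base: i=8.
Iteration 1: 8 < 269 holds -> i = 8 * 3 + 4 = 28.
Iteration 2: 28 < 269 holds -> i = 28 * 3 + 4 = 88.
Iteration 3: 88 < 269 holds -> i = 88 * 3 + 4 = 268.
Iteration 4: 268 < 269 holds -> i = 268 * 3 + 4 = 808.
Iteration 5: 808 < 269 fails; recursion stops.
i values: 8, 28, 88, 268, 808; the maximum is 808.

808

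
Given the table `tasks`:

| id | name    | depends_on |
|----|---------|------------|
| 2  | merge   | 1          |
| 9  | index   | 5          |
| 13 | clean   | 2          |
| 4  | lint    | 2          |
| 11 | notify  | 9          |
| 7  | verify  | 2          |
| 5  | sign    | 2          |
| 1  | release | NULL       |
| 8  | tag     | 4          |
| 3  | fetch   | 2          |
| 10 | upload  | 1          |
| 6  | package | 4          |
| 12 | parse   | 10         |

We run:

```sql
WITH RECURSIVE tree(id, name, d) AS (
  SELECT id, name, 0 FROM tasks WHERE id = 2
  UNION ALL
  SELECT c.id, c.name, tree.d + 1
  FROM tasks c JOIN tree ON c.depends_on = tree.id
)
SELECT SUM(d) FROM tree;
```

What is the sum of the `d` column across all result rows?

14

Base: id=2 (merge) at d 0.
Iteration 1: rows with depends_on in {2} -> fetch (id 3, d 1), lint (id 4, d 1), sign (id 5, d 1), verify (id 7, d 1), clean (id 13, d 1).
Iteration 2: rows with depends_on in {3,4,5,7,13} -> package (id 6, d 2), tag (id 8, d 2), index (id 9, d 2).
Iteration 3: rows with depends_on in {6,8,9} -> notify (id 11, d 3).
Iteration 4: no rows with depends_on in {11}; recursion stops.
SUM(d) = 0 + 1 + 1 + 1 + 1 + 1 + 2 + 2 + 2 + 3 = 14.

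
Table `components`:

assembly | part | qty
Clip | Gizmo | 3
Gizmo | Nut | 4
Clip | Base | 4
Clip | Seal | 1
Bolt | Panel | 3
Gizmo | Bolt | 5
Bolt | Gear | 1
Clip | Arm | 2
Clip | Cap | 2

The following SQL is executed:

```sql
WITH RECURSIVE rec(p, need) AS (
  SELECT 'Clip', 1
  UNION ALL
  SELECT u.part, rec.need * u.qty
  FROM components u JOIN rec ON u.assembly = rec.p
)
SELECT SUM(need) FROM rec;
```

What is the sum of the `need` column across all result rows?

Base: (Clip, need=1).
Iteration 1: components of {Clip} -> Arm = 1*2 = 2, Base = 1*4 = 4, Cap = 1*2 = 2, Gizmo = 1*3 = 3, Seal = 1*1 = 1.
Iteration 2: components of {Arm,Base,Cap,Gizmo,Seal} -> Bolt = 3*5 = 15, Nut = 3*4 = 12.
Iteration 3: components of {Bolt,Nut} -> Gear = 15*1 = 15, Panel = 15*3 = 45.
Iteration 4: no further components; recursion stops.
SUM(need) = 1 + 4 + 2 + 1 + 2 + 3 + 15 + 12 + 15 + 45 = 100.

100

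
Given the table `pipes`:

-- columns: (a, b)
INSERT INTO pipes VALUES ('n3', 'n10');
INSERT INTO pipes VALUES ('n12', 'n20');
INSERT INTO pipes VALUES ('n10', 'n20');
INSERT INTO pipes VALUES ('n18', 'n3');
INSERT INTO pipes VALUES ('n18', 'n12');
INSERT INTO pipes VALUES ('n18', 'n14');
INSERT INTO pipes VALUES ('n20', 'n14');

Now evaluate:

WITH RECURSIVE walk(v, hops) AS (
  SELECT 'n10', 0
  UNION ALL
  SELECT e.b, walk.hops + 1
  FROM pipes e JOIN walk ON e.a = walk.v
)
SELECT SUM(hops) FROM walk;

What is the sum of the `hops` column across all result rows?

Base: (n10, hops=0).
Iteration 1: edges from {n10} -> (n20, hops=1).
Iteration 2: edges from {n20} -> (n14, hops=2).
Iteration 3: no outgoing edges from {n14}; recursion stops.
SUM(hops) = 0 + 1 + 2 = 3.

3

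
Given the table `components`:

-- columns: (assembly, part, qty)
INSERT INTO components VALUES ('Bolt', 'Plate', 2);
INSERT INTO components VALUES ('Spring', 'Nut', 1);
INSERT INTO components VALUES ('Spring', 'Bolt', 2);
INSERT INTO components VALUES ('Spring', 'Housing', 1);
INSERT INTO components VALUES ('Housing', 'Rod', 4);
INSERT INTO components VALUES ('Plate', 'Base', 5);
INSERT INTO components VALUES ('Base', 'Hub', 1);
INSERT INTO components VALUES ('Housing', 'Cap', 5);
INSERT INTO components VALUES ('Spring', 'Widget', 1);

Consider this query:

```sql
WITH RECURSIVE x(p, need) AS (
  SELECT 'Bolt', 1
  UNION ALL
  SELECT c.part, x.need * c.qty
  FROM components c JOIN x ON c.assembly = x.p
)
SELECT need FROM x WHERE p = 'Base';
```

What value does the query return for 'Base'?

10

Base: (Bolt, need=1).
Iteration 1: components of {Bolt} -> Plate = 1*2 = 2.
Iteration 2: components of {Plate} -> Base = 2*5 = 10.
Iteration 3: components of {Base} -> Hub = 10*1 = 10.
Iteration 4: no further components; recursion stops.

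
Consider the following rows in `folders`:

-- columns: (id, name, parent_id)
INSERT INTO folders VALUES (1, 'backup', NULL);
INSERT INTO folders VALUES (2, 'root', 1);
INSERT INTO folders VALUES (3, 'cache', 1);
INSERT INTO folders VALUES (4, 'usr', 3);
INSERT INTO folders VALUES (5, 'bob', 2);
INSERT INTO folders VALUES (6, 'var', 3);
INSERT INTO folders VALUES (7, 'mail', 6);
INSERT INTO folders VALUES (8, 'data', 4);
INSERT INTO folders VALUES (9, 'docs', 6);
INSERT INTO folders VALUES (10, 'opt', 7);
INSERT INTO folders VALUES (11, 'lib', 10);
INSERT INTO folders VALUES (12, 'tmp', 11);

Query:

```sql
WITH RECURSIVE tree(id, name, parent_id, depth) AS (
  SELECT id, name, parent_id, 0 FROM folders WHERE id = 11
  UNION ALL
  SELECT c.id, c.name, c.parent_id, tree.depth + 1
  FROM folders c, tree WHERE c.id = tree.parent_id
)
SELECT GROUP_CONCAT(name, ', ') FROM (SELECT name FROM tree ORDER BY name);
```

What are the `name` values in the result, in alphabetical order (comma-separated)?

Base: id=11 (lib), parent_id=10, depth 0.
Iteration 1: join on id=10 -> opt (id 10, parent_id=7, depth 1).
Iteration 2: join on id=7 -> mail (id 7, parent_id=6, depth 2).
Iteration 3: join on id=6 -> var (id 6, parent_id=3, depth 3).
Iteration 4: join on id=3 -> cache (id 3, parent_id=1, depth 4).
Iteration 5: join on id=1 -> backup (id 1, parent_id=NULL, depth 5).
Iteration 6: parent_id is NULL; no match; recursion stops.

backup, cache, lib, mail, opt, var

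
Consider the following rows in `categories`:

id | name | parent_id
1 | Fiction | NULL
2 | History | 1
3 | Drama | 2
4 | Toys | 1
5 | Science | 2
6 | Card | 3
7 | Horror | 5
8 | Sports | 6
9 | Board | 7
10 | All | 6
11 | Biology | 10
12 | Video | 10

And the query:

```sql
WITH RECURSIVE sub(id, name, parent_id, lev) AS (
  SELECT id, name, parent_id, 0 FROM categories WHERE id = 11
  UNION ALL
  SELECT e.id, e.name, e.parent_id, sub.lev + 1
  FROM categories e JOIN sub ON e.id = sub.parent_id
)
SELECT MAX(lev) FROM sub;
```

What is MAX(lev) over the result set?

5

Base: id=11 (Biology), parent_id=10, lev 0.
Iteration 1: join on id=10 -> All (id 10, parent_id=6, lev 1).
Iteration 2: join on id=6 -> Card (id 6, parent_id=3, lev 2).
Iteration 3: join on id=3 -> Drama (id 3, parent_id=2, lev 3).
Iteration 4: join on id=2 -> History (id 2, parent_id=1, lev 4).
Iteration 5: join on id=1 -> Fiction (id 1, parent_id=NULL, lev 5).
Iteration 6: parent_id is NULL; no match; recursion stops.
lev values: 0, 1, 2, 3, 4, 5; the maximum is 5.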